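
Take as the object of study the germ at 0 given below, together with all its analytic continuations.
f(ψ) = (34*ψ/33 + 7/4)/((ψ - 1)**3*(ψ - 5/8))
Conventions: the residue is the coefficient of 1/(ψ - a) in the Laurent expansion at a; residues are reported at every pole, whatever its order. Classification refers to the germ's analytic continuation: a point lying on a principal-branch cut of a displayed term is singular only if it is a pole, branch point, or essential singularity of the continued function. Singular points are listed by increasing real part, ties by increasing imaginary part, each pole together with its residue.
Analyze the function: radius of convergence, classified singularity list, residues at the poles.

Denominator factor (ψ - 5/8): pole of order 1 at 5/8, modulus 5/8.
Denominator factor (ψ - 1)^3: pole of order 3 at 1, modulus 1.
The radius of convergence is the smallest modulus among the singular points: 5/8.
At the order-1 pole 5/8 set g(ψ) = (ψ - (5/8))*f(ψ) = (34*ψ/33 + 7/4)/(ψ - 1)**3.
Simple pole: residue = g(a) at a = 5/8, which is -40448/891.
At the order-3 pole 1 set g(ψ) = (ψ - (1))^3*f(ψ) = (34*ψ/33 + 7/4)/(ψ - 5/8).
Order-3 pole: residue = g''(a)/2; g''(1) = 80896/891, so the residue is 40448/891.
List the singular points by increasing real part (a conjugate pair: the negative imaginary part first).

Radius of convergence at 0: 5/8.
At 5/8: a pole of order 1; residue -40448/891.
At 1: a pole of order 3; residue 40448/891.


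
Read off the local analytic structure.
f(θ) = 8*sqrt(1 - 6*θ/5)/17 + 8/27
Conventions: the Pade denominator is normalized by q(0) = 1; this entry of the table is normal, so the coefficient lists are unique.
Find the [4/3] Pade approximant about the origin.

The Pade approximant has numerator coefficients [352/459, -424/255, 284/255, -4/17, 81/10625]; denominator coefficients [1, -9/5, 9/10, -27/250].

Taylor coefficients needed (expand at 0): a_0 = 352/459, a_1 = -24/85, a_2 = -36/425, a_3 = -108/2125, a_4 = -81/2125, a_5 = -1701/53125, a_6 = -15309/531250, a_7 = -72171/2656250.
Write the denominator as Q(θ) = 1 + q1*θ + q2*θ^2 + q3*θ^3. Requiring Q*f - P = O(θ^8) with deg P <= 4 kills the coefficients of θ^5..θ^7 in Q*f:
  θ^5: a_5 + q1*a_4 + q2*a_3 + q3*a_2 = 0, i.e. -1701/53125 + (-81/2125)*q1 + (-108/2125)*q2 + (-36/425)*q3 = 0.
  θ^6: a_6 + q1*a_5 + q2*a_4 + q3*a_3 = 0, i.e. -15309/531250 + (-1701/53125)*q1 + (-81/2125)*q2 + (-108/2125)*q3 = 0.
  θ^7: a_7 + q1*a_6 + q2*a_5 + q3*a_4 = 0, i.e. -72171/2656250 + (-15309/531250)*q1 + (-1701/53125)*q2 + (-81/2125)*q3 = 0.
Solving this linear system: q1 = -9/5, q2 = 9/10, q3 = -27/250.
The numerator is Q*f truncated at degree 4: P0 = a_0 = 352/459; P1 = a_1 + q1*a_0 = -424/255; P2 = a_2 + q1*a_1 + q2*a_0 = 284/255; P3 = a_3 + q1*a_2 + q2*a_1 + q3*a_0 = -4/17; P4 = a_4 + q1*a_3 + q2*a_2 + q3*a_1 = 81/10625.


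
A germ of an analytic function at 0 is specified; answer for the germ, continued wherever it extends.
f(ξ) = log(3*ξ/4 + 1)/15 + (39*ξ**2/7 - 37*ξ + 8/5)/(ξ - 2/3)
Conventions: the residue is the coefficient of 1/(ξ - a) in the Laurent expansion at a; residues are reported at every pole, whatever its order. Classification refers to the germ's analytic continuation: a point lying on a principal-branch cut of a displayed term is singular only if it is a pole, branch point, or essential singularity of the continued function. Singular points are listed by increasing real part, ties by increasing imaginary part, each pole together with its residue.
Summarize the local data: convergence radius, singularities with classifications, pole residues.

Denominator factor (ξ - 2/3): pole of order 1 at 2/3, modulus 2/3.
Branch term (1/15)*log(1 - ξ/(-4/3)): its argument vanishes at ξ = -4/3, a logarithmic branch point, modulus 4/3.
The radius of convergence is the smallest modulus among the singular points: 2/3.
The branch term is analytic at 2/3 and contributes nothing to the residue; only the rational part matters.
At the order-1 pole 2/3 set g(ξ) = (ξ - (2/3))*(rational part) = 39*ξ**2/7 - 37*ξ + 8/5.
Simple pole: residue = g(a) at a = 2/3, which is -2162/105.
List the singular points by increasing real part (a conjugate pair: the negative imaginary part first).

Radius of convergence at 0: 2/3.
At -4/3: a logarithmic branch point.
At 2/3: a pole of order 1; residue -2162/105.


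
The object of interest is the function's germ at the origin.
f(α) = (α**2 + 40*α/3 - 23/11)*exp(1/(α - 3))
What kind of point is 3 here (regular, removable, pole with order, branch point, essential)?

The exponent 1/(α - (3)) has a pole at 3, so exp(1/(α - (3))) takes every nonzero value near it: an essential singularity (not a pole of any order).

The point is an essential singularity.


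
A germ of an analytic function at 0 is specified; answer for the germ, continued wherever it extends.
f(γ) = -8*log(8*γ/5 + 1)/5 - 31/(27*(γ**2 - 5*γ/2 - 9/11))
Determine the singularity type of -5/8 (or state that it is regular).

The point is a logarithmic branch point.

The term (-8/5)*log(1 - γ/(-5/8)) has argument 1 - -5/8/(-5/8) = 0 at -5/8: a logarithmic (infinitely-sheeted) branch point; the remaining terms are analytic or single-valued there.


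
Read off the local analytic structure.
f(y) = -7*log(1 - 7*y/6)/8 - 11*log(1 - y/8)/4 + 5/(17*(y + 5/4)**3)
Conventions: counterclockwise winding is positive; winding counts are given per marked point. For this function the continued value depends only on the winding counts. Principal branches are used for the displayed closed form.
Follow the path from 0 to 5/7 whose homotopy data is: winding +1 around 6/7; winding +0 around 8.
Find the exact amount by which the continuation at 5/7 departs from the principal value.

The rational part is single-valued and drops out of the difference; each branch term changes only by its own monodromy.
(-7/8)*log(1 - y/(6/7)): each positive loop around 6/7 adds 2*pi*i to the log, so winding +1 contributes (-7/8)*(1)*2*pi*i = -(7/4)*pi*i.
(-11/4)*log(1 - y/(8)): winding 0 around 8, so this term returns to its principal value, contribution 0.
Summing the contributions at y = 5/7 gives -(7/4)*pi*i.

Continued minus principal equals -(7/4)*pi*i.


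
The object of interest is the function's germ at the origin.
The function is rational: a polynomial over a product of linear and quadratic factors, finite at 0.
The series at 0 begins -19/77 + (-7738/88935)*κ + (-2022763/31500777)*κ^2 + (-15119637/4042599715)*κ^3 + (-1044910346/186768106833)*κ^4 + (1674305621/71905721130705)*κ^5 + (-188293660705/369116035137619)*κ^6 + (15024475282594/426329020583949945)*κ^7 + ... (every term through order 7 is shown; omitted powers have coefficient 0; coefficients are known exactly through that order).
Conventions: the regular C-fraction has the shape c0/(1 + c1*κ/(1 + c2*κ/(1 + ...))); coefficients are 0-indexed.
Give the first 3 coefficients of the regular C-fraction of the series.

Taylor coefficients (read off): a_0 = -19/77, a_1 = -7738/88935, a_2 = -2022763/31500777.
c0 = a_0 = -19/77. Peel one level at a time: if S = 1 + c*κ/S' with S'(0) = 1, then c is the κ-coefficient of S and S' = c*κ/(S - 1).
S_1 = c0/f = 1 + (-7738/21945)*κ + (-2792717/20549925)*κ^2 + ...; c1 = -7738/21945.
S_2 = c1*κ/(S_1 - 1) = 1 + (-19549019/50722590)*κ + ...; c2 = -19549019/50722590.

The regular C-fraction coefficients are [-19/77, -7738/21945, -19549019/50722590].


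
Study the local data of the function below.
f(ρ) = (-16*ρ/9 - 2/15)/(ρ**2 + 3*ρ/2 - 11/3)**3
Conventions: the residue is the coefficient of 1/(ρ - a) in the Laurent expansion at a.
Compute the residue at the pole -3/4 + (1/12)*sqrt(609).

The residue is (10368/41827135)*sqrt(609).

The factor ρ**2 + 3*ρ/2 - 11/3 splits as (ρ - a)(ρ - a') with a = -3/4 + (1/12)*sqrt(609), a' = -3/4 - (1/12)*sqrt(609). At the order-3 pole a set g(ρ) = (ρ - a)^3*f(ρ) = [-16*ρ/9 - 2/15] / (ρ - a')^3.
Order-3 pole: residue = g''(a)/2; g''(-3/4 + (1/12)*sqrt(609)) = (20736/41827135)*sqrt(609), so the residue is (10368/41827135)*sqrt(609).


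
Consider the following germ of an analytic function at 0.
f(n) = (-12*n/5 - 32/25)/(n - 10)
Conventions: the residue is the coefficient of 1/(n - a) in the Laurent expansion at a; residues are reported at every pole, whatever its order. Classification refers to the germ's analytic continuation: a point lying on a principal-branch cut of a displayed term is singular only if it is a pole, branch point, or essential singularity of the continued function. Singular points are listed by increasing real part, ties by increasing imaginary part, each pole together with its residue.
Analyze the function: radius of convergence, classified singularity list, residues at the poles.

Denominator factor (n - 10): pole of order 1 at 10, modulus 10.
The radius of convergence is the smallest modulus among the singular points: 10.
At the order-1 pole 10 set g(n) = (n - (10))*f(n) = -12*n/5 - 32/25.
Simple pole: residue = g(a) at a = 10, which is -632/25.

Radius of convergence at 0: 10.
At 10: a pole of order 1; residue -632/25.


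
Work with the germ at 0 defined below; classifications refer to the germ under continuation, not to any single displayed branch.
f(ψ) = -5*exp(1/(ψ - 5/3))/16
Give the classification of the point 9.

There is no denominator, hence no pole anywhere.
The essential point of exp(1/(ψ - (5/3))) is 5/3, not 9.
So the germ continues analytically to 9.

The point is a regular point.


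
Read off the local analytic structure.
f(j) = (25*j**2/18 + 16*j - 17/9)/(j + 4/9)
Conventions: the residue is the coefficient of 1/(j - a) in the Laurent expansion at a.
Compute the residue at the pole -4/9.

The residue is -6361/729.

At the order-1 pole -4/9 set g(j) = (j - (-4/9))*f(j) = 25*j**2/18 + 16*j - 17/9.
Simple pole: residue = g(a) at a = -4/9, which is -6361/729.


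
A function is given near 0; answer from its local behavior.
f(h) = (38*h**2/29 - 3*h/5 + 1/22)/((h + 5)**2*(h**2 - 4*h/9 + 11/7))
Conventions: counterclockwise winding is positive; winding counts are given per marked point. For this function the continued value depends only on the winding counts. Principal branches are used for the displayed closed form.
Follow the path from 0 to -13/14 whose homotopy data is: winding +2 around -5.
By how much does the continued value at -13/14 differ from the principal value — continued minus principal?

Continued minus principal equals 0.

The function is rational, hence single-valued: continuing it around any pole returns the same value, so the difference is 0.


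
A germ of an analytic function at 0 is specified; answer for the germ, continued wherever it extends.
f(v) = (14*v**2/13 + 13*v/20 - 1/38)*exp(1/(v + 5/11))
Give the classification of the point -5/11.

The point is an essential singularity.

The exponent 1/(v - (-5/11)) has a pole at -5/11, so exp(1/(v - (-5/11))) takes every nonzero value near it: an essential singularity (not a pole of any order).


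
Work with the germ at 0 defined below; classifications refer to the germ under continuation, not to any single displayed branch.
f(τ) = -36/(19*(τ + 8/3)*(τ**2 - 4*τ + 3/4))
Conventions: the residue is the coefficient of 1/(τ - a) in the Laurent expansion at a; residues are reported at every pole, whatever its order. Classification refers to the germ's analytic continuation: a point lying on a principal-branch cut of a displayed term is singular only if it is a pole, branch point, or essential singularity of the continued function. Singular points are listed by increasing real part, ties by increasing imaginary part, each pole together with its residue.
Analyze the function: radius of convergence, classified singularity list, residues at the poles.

Radius of convergence at 0: 2 - (1/2)*sqrt(13).
At -8/3: a pole of order 1; residue -1296/12673.
At 2 - (1/2)*sqrt(13): a pole of order 1; residue 648/12673 + (6048/164749)*sqrt(13).
At 2 + (1/2)*sqrt(13): a pole of order 1; residue 648/12673 - (6048/164749)*sqrt(13).


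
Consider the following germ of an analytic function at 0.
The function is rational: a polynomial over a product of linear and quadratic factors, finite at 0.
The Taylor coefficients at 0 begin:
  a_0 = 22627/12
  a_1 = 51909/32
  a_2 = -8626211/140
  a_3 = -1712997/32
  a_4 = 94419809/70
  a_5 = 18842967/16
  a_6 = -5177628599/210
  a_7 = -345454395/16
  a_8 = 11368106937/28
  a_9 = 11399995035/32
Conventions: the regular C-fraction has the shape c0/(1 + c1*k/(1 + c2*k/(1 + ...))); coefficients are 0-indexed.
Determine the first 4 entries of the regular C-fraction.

Taylor coefficients (read off): a_0 = 22627/12, a_1 = 51909/32, a_2 = -8626211/140, a_3 = -1712997/32.
c0 = a_0 = 22627/12. Peel one level at a time: if S = 1 + c*k/S' with S'(0) = 1, then c is the k-coefficient of S and S' = c*k/(S - 1).
S_1 = c0/f = 1 + (-117/136)*k + (21633099/647360)*k^2 + ...; c1 = -117/136.
S_2 = c1*k/(S_1 - 1) = 1 + (7211033/185640)*k + (2749701529/1863225)*k^2 + ...; c2 = 7211033/185640.
S_3 = c2*k/(S_2 - 1) = 1 + (-373959407944/9843060045)*k + ...; c3 = -373959407944/9843060045.

The regular C-fraction coefficients are [22627/12, -117/136, 7211033/185640, -373959407944/9843060045].


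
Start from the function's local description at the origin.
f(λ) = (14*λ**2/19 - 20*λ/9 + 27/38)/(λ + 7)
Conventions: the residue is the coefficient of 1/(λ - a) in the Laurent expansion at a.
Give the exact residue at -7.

The residue is 17911/342.

At the order-1 pole -7 set g(λ) = (λ - (-7))*f(λ) = 14*λ**2/19 - 20*λ/9 + 27/38.
Simple pole: residue = g(a) at a = -7, which is 17911/342.


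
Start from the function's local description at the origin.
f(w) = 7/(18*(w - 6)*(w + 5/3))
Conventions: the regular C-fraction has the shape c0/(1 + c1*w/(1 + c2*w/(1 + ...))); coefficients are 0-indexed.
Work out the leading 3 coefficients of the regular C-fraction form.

The regular C-fraction coefficients are [-7/180, 13/30, 3/13].

Taylor coefficients (expand at 0): a_0 = -7/180, a_1 = 91/5400, a_2 = -1813/162000.
c0 = a_0 = -7/180. Peel one level at a time: if S = 1 + c*w/S' with S'(0) = 1, then c is the w-coefficient of S and S' = c*w/(S - 1).
S_1 = c0/f = 1 + (13/30)*w + (-1/10)*w^2 + ...; c1 = 13/30.
S_2 = c1*w/(S_1 - 1) = 1 + (3/13)*w + ...; c2 = 3/13.


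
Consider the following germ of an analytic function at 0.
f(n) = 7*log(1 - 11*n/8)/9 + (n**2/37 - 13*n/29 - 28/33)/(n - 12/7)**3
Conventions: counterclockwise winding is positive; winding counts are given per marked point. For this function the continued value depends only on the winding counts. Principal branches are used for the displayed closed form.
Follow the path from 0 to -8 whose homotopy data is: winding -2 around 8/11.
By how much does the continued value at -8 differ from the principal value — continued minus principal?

Continued minus principal equals -(28/9)*pi*i.

The rational part is single-valued and drops out of the difference; each branch term changes only by its own monodromy.
(7/9)*log(1 - n/(8/11)): each positive loop around 8/11 adds 2*pi*i to the log, so winding -2 contributes (7/9)*(-2)*2*pi*i = -(28/9)*pi*i.
Summing the contributions at n = -8 gives -(28/9)*pi*i.


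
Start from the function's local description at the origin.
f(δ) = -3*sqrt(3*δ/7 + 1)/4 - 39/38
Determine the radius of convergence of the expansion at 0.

Branch term (-3/4)*sqrt(1 - δ/(-7/3)): its argument vanishes at δ = -7/3, a square-root branch point, modulus 7/3.
The radius of convergence is the smallest modulus among the singular points: 7/3.

The radius of convergence is 7/3.


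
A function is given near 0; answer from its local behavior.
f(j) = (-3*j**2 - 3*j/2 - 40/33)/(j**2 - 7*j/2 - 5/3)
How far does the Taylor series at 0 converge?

Denominator factor (j**2 - 7*j/2 - 5/3): discriminant 227/12, real irrational roots 7/4 + (1/12)*sqrt(681) and 7/4 - (1/12)*sqrt(681); poles of order 1, moduli 7/4 + (1/12)*sqrt(681) and -7/4 + (1/12)*sqrt(681).
The radius of convergence is the smallest modulus among the singular points: -7/4 + (1/12)*sqrt(681).

The radius of convergence is -7/4 + (1/12)*sqrt(681).


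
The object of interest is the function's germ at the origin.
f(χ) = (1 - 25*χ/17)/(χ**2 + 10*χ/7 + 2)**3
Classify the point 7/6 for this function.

The point is a regular point.

Denominator factors: χ**2 + 10*χ/7 + 2 = 181/36 at χ = 7/6 — none vanishes.
So the germ continues analytically to 7/6.


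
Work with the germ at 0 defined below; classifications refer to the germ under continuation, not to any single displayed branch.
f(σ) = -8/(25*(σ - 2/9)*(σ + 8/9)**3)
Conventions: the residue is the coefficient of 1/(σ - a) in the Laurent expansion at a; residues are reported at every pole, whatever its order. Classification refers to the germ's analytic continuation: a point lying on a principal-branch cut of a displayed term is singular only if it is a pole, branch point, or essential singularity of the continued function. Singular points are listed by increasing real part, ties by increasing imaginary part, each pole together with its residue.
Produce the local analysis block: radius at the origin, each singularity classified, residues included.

Denominator factor (σ - 2/9): pole of order 1 at 2/9, modulus 2/9.
Denominator factor (σ + 8/9)^3: pole of order 3 at -8/9, modulus 8/9.
The radius of convergence is the smallest modulus among the singular points: 2/9.
At the order-3 pole -8/9 set g(σ) = (σ - (-8/9))^3*f(σ) = -8/(25*(σ - 2/9)).
Order-3 pole: residue = g''(a)/2; g''(-8/9) = 1458/3125, so the residue is 729/3125.
At the order-1 pole 2/9 set g(σ) = (σ - (2/9))*f(σ) = -8/(25*(σ + 8/9)**3).
Simple pole: residue = g(a) at a = 2/9, which is -729/3125.
List the singular points by increasing real part (a conjugate pair: the negative imaginary part first).

Radius of convergence at 0: 2/9.
At -8/9: a pole of order 3; residue 729/3125.
At 2/9: a pole of order 1; residue -729/3125.


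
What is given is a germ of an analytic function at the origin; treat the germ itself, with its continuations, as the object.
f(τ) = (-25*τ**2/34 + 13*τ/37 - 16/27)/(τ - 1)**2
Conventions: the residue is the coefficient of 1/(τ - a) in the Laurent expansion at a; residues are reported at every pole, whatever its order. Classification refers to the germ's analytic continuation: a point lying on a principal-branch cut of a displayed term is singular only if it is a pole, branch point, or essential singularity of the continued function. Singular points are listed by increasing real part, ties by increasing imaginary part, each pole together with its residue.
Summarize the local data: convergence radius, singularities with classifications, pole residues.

Radius of convergence at 0: 1.
At 1: a pole of order 2; residue -704/629.

Denominator factor (τ - 1)^2: pole of order 2 at 1, modulus 1.
The radius of convergence is the smallest modulus among the singular points: 1.
At the order-2 pole 1 set g(τ) = (τ - (1))^2*f(τ) = -25*τ**2/34 + 13*τ/37 - 16/27.
Order-2 pole: residue = g'(a); g'(1) = -704/629, so the residue is -704/629.


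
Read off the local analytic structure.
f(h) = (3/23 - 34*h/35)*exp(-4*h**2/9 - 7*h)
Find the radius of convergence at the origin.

The factor exp(-4*h**2/9 - 7*h) is entire and contributes no finite singular point.
The polynomial part has no poles.
No finite singular points: the Taylor series at 0 converges everywhere.

The radius of convergence is infinite.


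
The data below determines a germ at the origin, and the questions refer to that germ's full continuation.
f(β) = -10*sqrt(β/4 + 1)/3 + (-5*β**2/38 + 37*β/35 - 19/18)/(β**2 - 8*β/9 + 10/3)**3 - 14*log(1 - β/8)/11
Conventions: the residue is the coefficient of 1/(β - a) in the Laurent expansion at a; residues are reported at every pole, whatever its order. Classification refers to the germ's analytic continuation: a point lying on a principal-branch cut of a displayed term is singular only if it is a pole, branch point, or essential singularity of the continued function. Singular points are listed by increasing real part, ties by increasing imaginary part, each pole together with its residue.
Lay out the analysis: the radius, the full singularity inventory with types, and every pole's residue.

Radius of convergence at 0: (1/3)*sqrt(30).
At -4: an algebraic (square-root) branch point.
At (4/9) - ((1/9)*sqrt(254))*i: a pole of order 3; residue -((176525163/348716721920)*sqrt(254))*i.
At (4/9) + ((1/9)*sqrt(254))*i: a pole of order 3; residue ((176525163/348716721920)*sqrt(254))*i.
At 8: a logarithmic branch point.


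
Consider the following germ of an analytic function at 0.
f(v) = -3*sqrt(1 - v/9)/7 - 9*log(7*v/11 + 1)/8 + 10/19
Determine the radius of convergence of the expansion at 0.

The radius of convergence is 11/7.

Branch term (-3/7)*sqrt(1 - v/(9)): its argument vanishes at v = 9, a square-root branch point, modulus 9.
Branch term (-9/8)*log(1 - v/(-11/7)): its argument vanishes at v = -11/7, a logarithmic branch point, modulus 11/7.
The radius of convergence is the smallest modulus among the singular points: 11/7.


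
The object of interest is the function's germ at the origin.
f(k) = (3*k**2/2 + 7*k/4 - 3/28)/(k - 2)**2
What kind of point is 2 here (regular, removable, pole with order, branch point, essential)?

The point is a pole of order 2.

The denominator factor k - 2 vanishes at 2 and appears to the power 2; the numerator there equals 263/28, nonzero, and no other factor vanishes.
Hence a pole whose order is the multiplicity, 2.


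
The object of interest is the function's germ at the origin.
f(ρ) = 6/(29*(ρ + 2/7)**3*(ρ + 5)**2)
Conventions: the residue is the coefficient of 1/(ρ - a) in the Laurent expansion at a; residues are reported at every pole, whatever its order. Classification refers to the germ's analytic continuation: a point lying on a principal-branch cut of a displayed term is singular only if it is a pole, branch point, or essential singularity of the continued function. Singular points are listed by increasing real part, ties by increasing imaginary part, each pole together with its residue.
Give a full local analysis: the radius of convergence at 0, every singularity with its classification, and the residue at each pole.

Radius of convergence at 0: 2/7.
At -5: a pole of order 2; residue -4802/3821301.
At -2/7: a pole of order 3; residue 4802/3821301.

Denominator factor (ρ + 2/7)^3: pole of order 3 at -2/7, modulus 2/7.
Denominator factor (ρ + 5)^2: pole of order 2 at -5, modulus 5.
The radius of convergence is the smallest modulus among the singular points: 2/7.
At the order-2 pole -5 set g(ρ) = (ρ - (-5))^2*f(ρ) = 6/(29*(ρ + 2/7)**3).
Order-2 pole: residue = g'(a); g'(-5) = -4802/3821301, so the residue is -4802/3821301.
At the order-3 pole -2/7 set g(ρ) = (ρ - (-2/7))^3*f(ρ) = 6/(29*(ρ + 5)**2).
Order-3 pole: residue = g''(a)/2; g''(-2/7) = 9604/3821301, so the residue is 4802/3821301.
List the singular points by increasing real part (a conjugate pair: the negative imaginary part first).


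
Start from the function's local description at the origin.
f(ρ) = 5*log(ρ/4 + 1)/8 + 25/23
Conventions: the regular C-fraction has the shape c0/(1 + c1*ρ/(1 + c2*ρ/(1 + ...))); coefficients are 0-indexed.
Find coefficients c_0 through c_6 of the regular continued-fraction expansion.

Taylor coefficients (expand at 0): a_0 = 25/23, a_1 = 5/32, a_2 = -5/256, a_3 = 5/1536, a_4 = -5/8192, a_5 = 1/8192, a_6 = -5/196608.
c0 = a_0 = 25/23. Peel one level at a time: if S = 1 + c*ρ/S' with S'(0) = 1, then c is the ρ-coefficient of S and S' = c*ρ/(S - 1).
S_1 = c0/f = 1 + (-23/160)*ρ + (989/25600)*ρ^2 + ...; c1 = -23/160.
S_2 = c1*ρ/(S_1 - 1) = 1 + (43/160)*ρ + (-1/192)*ρ^2 + ...; c2 = 43/160.
S_3 = c2*ρ/(S_2 - 1) = 1 + (5/258)*ρ + (-545/266256)*ρ^2 + ...; c3 = 5/258.
S_4 = c3*ρ/(S_3 - 1) = 1 + (109/1032)*ρ + (-1/240)*ρ^2 + ...; c4 = 109/1032.
S_5 = c4*ρ/(S_4 - 1) = 1 + (43/1090)*ρ + (-16039/4752400)*ρ^2 + ...; c5 = 43/1090.
S_6 = c5*ρ/(S_5 - 1) = 1 + (373/4360)*ρ + ...; c6 = 373/4360.

The regular C-fraction coefficients are [25/23, -23/160, 43/160, 5/258, 109/1032, 43/1090, 373/4360].


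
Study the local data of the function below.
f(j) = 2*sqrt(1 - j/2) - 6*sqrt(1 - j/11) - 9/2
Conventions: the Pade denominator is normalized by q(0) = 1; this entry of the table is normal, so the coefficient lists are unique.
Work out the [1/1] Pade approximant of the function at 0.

The Pade approximant has numerator coefficients [-17/2, 1653/880]; denominator coefficients [1, -109/440].

Taylor coefficients needed (expand at 0): a_0 = -17/2, a_1 = -5/22, a_2 = -109/1936.
Write the denominator as Q(j) = 1 + q1*j. Requiring Q*f - P = O(j^3) with deg P <= 1 kills the coefficients of j^2..j^2 in Q*f:
  j^2: a_2 + q1*a_1 = 0, i.e. -109/1936 + (-5/22)*q1 = 0.
Solving this linear system: q1 = -109/440.
The numerator is Q*f truncated at degree 1: P0 = a_0 = -17/2; P1 = a_1 + q1*a_0 = 1653/880.


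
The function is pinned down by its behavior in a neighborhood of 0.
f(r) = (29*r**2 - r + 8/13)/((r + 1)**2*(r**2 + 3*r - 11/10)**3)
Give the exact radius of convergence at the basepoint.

The radius of convergence is -3/2 + (1/10)*sqrt(335).

Denominator factor (r + 1)^2: pole of order 2 at -1, modulus 1.
Denominator factor (r**2 + 3*r - 11/10)^3: discriminant 67/5, real irrational roots -3/2 + (1/10)*sqrt(335) and -3/2 - (1/10)*sqrt(335); poles of order 3, moduli -3/2 + (1/10)*sqrt(335) and 3/2 + (1/10)*sqrt(335).
The radius of convergence is the smallest modulus among the singular points: -3/2 + (1/10)*sqrt(335).


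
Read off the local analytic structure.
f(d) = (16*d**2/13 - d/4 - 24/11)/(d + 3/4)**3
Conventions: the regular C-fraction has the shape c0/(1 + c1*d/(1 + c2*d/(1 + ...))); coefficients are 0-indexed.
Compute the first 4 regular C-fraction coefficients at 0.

Taylor coefficients (expand at 0): a_0 = -512/99, a_1 = 5968/297, a_2 = -64192/1287, a_3 = 3634688/34749.
c0 = a_0 = -512/99. Peel one level at a time: if S = 1 + c*d/S' with S'(0) = 1, then c is the d-coefficient of S and S' = c*d/(S - 1).
S_1 = c0/f = 1 + (373/96)*d + (653221/119808)*d^2 + ...; c1 = 373/96.
S_2 = c1*d/(S_1 - 1) = 1 + (-653221/465504)*d + (202250032/211615209)*d^2 + ...; c2 = -653221/465504.
S_3 = c2*d/(S_2 - 1) = 1 + (6472001024/9502405887)*d + ...; c3 = 6472001024/9502405887.

The regular C-fraction coefficients are [-512/99, 373/96, -653221/465504, 6472001024/9502405887].


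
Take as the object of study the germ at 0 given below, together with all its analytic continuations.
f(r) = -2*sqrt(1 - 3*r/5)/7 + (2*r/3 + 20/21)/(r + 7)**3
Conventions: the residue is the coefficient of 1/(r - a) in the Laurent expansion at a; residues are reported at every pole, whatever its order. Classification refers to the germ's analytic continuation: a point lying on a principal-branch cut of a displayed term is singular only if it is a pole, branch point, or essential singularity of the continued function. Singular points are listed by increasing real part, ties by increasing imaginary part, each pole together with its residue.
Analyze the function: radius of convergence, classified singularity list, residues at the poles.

Denominator factor (r + 7)^3: pole of order 3 at -7, modulus 7.
Branch term (-2/7)*sqrt(1 - r/(5/3)): its argument vanishes at r = 5/3, a square-root branch point, modulus 5/3.
The radius of convergence is the smallest modulus among the singular points: 5/3.
The branch term is analytic at -7 and contributes nothing to the residue; only the rational part matters.
At the order-3 pole -7 set g(r) = (r - (-7))^3*(rational part) = 2*r/3 + 20/21.
Order-3 pole: residue = g''(a)/2; g''(-7) = 0, so the residue is 0.
List the singular points by increasing real part (a conjugate pair: the negative imaginary part first).

Radius of convergence at 0: 5/3.
At -7: a pole of order 3; residue 0.
At 5/3: an algebraic (square-root) branch point.


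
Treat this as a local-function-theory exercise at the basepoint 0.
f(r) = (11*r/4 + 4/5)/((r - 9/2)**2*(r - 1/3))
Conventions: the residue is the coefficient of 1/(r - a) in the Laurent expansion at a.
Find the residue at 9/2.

At the order-2 pole 9/2 set g(r) = (r - (9/2))^2*f(r) = (11*r/4 + 4/5)/(r - 1/3).
Order-2 pole: residue = g'(a); g'(9/2) = -309/3125, so the residue is -309/3125.

The residue is -309/3125.


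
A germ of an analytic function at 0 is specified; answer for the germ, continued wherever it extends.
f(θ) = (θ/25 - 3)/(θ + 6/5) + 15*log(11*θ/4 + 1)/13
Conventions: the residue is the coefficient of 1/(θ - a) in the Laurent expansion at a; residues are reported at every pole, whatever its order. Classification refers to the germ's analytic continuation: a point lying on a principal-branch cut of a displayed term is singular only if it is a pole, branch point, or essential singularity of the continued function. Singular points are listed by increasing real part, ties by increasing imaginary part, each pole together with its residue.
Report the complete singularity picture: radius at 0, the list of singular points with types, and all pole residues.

Radius of convergence at 0: 4/11.
At -6/5: a pole of order 1; residue -381/125.
At -4/11: a logarithmic branch point.

Denominator factor (θ + 6/5): pole of order 1 at -6/5, modulus 6/5.
Branch term (15/13)*log(1 - θ/(-4/11)): its argument vanishes at θ = -4/11, a logarithmic branch point, modulus 4/11.
The radius of convergence is the smallest modulus among the singular points: 4/11.
The branch term is analytic at -6/5 and contributes nothing to the residue; only the rational part matters.
At the order-1 pole -6/5 set g(θ) = (θ - (-6/5))*(rational part) = θ/25 - 3.
Simple pole: residue = g(a) at a = -6/5, which is -381/125.
List the singular points by increasing real part (a conjugate pair: the negative imaginary part first).


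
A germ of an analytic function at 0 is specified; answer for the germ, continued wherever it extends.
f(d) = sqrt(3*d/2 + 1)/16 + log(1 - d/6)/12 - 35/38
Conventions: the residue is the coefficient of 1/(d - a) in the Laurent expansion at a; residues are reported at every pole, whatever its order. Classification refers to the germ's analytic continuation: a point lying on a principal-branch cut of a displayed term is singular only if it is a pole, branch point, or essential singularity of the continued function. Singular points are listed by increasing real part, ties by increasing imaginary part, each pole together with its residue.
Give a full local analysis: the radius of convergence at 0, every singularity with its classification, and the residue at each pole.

Radius of convergence at 0: 2/3.
At -2/3: an algebraic (square-root) branch point.
At 6: a logarithmic branch point.

Branch term (1/16)*sqrt(1 - d/(-2/3)): its argument vanishes at d = -2/3, a square-root branch point, modulus 2/3.
Branch term (1/12)*log(1 - d/(6)): its argument vanishes at d = 6, a logarithmic branch point, modulus 6.
The radius of convergence is the smallest modulus among the singular points: 2/3.
List the singular points by increasing real part (a conjugate pair: the negative imaginary part first).


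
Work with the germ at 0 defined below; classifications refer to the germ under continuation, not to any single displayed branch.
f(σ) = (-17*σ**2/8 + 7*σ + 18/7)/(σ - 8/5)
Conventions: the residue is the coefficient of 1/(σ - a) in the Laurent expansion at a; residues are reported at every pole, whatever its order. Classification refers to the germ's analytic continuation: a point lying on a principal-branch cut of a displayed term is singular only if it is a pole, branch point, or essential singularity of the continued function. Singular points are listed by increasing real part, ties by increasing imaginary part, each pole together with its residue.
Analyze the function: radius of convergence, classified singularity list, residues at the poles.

Radius of convergence at 0: 8/5.
At 8/5: a pole of order 1; residue 1458/175.

Denominator factor (σ - 8/5): pole of order 1 at 8/5, modulus 8/5.
The radius of convergence is the smallest modulus among the singular points: 8/5.
At the order-1 pole 8/5 set g(σ) = (σ - (8/5))*f(σ) = -17*σ**2/8 + 7*σ + 18/7.
Simple pole: residue = g(a) at a = 8/5, which is 1458/175.


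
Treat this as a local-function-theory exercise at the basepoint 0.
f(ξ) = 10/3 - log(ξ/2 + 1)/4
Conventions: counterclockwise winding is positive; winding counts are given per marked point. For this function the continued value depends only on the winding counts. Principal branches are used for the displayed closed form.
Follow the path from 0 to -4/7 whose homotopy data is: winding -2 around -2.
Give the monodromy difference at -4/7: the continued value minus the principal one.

The rational part is single-valued and drops out of the difference; each branch term changes only by its own monodromy.
(-1/4)*log(1 - ξ/(-2)): each positive loop around -2 adds 2*pi*i to the log, so winding -2 contributes (-1/4)*(-2)*2*pi*i = pi*i.
Summing the contributions at ξ = -4/7 gives pi*i.

Continued minus principal equals pi*i.


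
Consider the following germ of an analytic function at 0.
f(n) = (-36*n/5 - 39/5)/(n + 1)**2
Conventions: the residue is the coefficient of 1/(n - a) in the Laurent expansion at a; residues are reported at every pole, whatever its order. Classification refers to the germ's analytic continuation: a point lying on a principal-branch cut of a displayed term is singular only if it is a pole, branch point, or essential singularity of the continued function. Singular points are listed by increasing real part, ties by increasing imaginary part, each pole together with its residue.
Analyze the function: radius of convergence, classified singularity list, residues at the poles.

Radius of convergence at 0: 1.
At -1: a pole of order 2; residue -36/5.

Denominator factor (n + 1)^2: pole of order 2 at -1, modulus 1.
The radius of convergence is the smallest modulus among the singular points: 1.
At the order-2 pole -1 set g(n) = (n - (-1))^2*f(n) = -36*n/5 - 39/5.
Order-2 pole: residue = g'(a); g'(-1) = -36/5, so the residue is -36/5.


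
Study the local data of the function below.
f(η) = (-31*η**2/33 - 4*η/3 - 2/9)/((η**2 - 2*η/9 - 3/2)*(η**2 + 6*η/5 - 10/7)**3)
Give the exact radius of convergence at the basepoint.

Denominator factor (η**2 + 6*η/5 - 10/7)^3: discriminant 1252/175, real irrational roots -3/5 + (1/35)*sqrt(2191) and -3/5 - (1/35)*sqrt(2191); poles of order 3, moduli -3/5 + (1/35)*sqrt(2191) and 3/5 + (1/35)*sqrt(2191).
Denominator factor (η**2 - 2*η/9 - 3/2): discriminant 490/81, real irrational roots 1/9 + (7/18)*sqrt(10) and 1/9 - (7/18)*sqrt(10); poles of order 1, moduli 1/9 + (7/18)*sqrt(10) and -1/9 + (7/18)*sqrt(10).
The radius of convergence is the smallest modulus among the singular points: -3/5 + (1/35)*sqrt(2191).

The radius of convergence is -3/5 + (1/35)*sqrt(2191).


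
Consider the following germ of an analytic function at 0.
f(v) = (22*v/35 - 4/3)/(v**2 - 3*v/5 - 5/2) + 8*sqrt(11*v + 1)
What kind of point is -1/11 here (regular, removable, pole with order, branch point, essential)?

The term (8)*sqrt(1 - v/(-1/11)) has argument 1 - -1/11/(-1/11) = 0 at -1/11: a square-root (algebraic, two-sheeted) branch point; the remaining terms are analytic or single-valued there.

The point is an algebraic (square-root) branch point.


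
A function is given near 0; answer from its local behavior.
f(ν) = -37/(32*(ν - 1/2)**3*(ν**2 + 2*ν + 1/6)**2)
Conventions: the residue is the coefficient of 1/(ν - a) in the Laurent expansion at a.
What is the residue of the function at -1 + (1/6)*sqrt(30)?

The factor ν**2 + 2*ν + 1/6 splits as (ν - a)(ν - a') with a = -1 + (1/6)*sqrt(30), a' = -1 - (1/6)*sqrt(30). At the order-2 pole a set g(ν) = (ν - a)^2*f(ν) = [-37/(32*(ν - 1/2)**3)] / (ν - a')^2.
Order-2 pole: residue = g'(a); g'(-1 + (1/6)*sqrt(30)) = 289710/83521 + (10402587/16704200)*sqrt(30), so the residue is 289710/83521 + (10402587/16704200)*sqrt(30).

The residue is 289710/83521 + (10402587/16704200)*sqrt(30).


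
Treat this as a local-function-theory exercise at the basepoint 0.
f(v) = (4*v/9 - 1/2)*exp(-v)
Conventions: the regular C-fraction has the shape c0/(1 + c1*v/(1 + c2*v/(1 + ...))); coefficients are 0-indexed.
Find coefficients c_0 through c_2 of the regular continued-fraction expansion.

Taylor coefficients (expand at 0): a_0 = -1/2, a_1 = 17/18, a_2 = -25/36.
c0 = a_0 = -1/2. Peel one level at a time: if S = 1 + c*v/S' with S'(0) = 1, then c is the v-coefficient of S and S' = c*v/(S - 1).
S_1 = c0/f = 1 + (17/9)*v + (353/162)*v^2 + ...; c1 = 17/9.
S_2 = c1*v/(S_1 - 1) = 1 + (-353/306)*v + ...; c2 = -353/306.

The regular C-fraction coefficients are [-1/2, 17/9, -353/306].


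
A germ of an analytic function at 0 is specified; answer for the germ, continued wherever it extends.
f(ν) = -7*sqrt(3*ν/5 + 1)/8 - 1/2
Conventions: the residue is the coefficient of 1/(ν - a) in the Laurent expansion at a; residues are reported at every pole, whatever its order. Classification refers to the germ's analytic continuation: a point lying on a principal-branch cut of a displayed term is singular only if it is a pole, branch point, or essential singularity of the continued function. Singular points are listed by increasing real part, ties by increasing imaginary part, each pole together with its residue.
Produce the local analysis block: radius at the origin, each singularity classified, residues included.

Branch term (-7/8)*sqrt(1 - ν/(-5/3)): its argument vanishes at ν = -5/3, a square-root branch point, modulus 5/3.
The radius of convergence is the smallest modulus among the singular points: 5/3.

Radius of convergence at 0: 5/3.
At -5/3: an algebraic (square-root) branch point.


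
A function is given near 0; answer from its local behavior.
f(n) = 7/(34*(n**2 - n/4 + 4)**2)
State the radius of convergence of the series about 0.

Denominator factor (n**2 - n/4 + 4)^2: discriminant -255/16, complex-conjugate roots (1/8) + ((1/8)*sqrt(255))*i and (1/8) - ((1/8)*sqrt(255))*i; poles of order 2, moduli 2 and 2.
The radius of convergence is the smallest modulus among the singular points: 2.

The radius of convergence is 2.


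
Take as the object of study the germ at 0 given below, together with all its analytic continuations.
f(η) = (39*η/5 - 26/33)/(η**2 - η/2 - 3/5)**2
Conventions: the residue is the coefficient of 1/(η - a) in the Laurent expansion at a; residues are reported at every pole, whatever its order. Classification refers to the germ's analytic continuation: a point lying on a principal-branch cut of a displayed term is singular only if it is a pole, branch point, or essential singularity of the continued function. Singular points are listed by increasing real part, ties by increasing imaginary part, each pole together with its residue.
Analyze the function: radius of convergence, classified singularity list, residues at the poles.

Radius of convergence at 0: -1/4 + (1/20)*sqrt(265).
At 1/4 - (1/20)*sqrt(265): a pole of order 2; residue (3068/92697)*sqrt(265).
At 1/4 + (1/20)*sqrt(265): a pole of order 2; residue -(3068/92697)*sqrt(265).

Denominator factor (η**2 - η/2 - 3/5)^2: discriminant 53/20, real irrational roots 1/4 + (1/20)*sqrt(265) and 1/4 - (1/20)*sqrt(265); poles of order 2, moduli 1/4 + (1/20)*sqrt(265) and -1/4 + (1/20)*sqrt(265).
The radius of convergence is the smallest modulus among the singular points: -1/4 + (1/20)*sqrt(265).
The factor η**2 - η/2 - 3/5 splits as (η - a)(η - a') with a = 1/4 - (1/20)*sqrt(265), a' = 1/4 + (1/20)*sqrt(265). At the order-2 pole a set g(η) = (η - a)^2*f(η) = [39*η/5 - 26/33] / (η - a')^2.
Order-2 pole: residue = g'(a); g'(1/4 - (1/20)*sqrt(265)) = (3068/92697)*sqrt(265), so the residue is (3068/92697)*sqrt(265).
The factor η**2 - η/2 - 3/5 splits as (η - a)(η - a') with a = 1/4 + (1/20)*sqrt(265), a' = 1/4 - (1/20)*sqrt(265). At the order-2 pole a set g(η) = (η - a)^2*f(η) = [39*η/5 - 26/33] / (η - a')^2.
Order-2 pole: residue = g'(a); g'(1/4 + (1/20)*sqrt(265)) = -(3068/92697)*sqrt(265), so the residue is -(3068/92697)*sqrt(265).
List the singular points by increasing real part (a conjugate pair: the negative imaginary part first).
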